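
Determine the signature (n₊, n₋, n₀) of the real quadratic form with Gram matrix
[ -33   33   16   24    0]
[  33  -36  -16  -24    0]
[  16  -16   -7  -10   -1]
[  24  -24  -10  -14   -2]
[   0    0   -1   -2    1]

step 0: pivot -33 → sign −
step 1: pivot -3 → sign −
step 2: pivot 25/33 → sign +
step 3: pivot -2/25 → sign −
step 4: row/col 4 already zero → sign 0
signature = (1, 3, 1)

Answer: (1, 3, 1)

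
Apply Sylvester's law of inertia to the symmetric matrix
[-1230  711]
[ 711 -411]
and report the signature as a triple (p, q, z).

step 0: pivot -1230 → sign −
step 1: pivot -3/410 → sign −
signature = (0, 2, 0)

Answer: (0, 2, 0)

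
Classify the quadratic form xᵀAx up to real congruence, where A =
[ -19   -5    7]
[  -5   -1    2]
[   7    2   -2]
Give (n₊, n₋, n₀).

step 0: pivot -19 → sign −
step 1: pivot 6/19 → sign +
step 2: pivot 1/2 → sign +
signature = (2, 1, 0)

Answer: (2, 1, 0)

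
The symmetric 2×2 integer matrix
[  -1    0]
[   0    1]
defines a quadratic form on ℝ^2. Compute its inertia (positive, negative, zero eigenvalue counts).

Answer: (1, 1, 0)

Derivation:
step 0: pivot -1 → sign −
step 1: pivot 1 → sign +
signature = (1, 1, 0)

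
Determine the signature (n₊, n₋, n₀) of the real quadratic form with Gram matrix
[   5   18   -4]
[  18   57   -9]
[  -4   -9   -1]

step 0: pivot 5 → sign +
step 1: pivot -39/5 → sign −
step 2: pivot -6/13 → sign −
signature = (1, 2, 0)

Answer: (1, 2, 0)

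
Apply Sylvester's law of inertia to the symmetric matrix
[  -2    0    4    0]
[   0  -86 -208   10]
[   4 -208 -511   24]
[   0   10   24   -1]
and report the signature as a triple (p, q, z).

step 0: pivot -2 → sign −
step 1: pivot -86 → sign −
step 2: pivot 3/43 → sign +
step 3: pivot -1/3 → sign −
signature = (1, 3, 0)

Answer: (1, 3, 0)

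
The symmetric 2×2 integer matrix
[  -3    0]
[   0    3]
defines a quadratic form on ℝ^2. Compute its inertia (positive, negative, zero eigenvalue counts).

Answer: (1, 1, 0)

Derivation:
step 0: pivot -3 → sign −
step 1: pivot 3 → sign +
signature = (1, 1, 0)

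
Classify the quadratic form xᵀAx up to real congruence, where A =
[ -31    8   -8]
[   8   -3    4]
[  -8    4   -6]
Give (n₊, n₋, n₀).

step 0: pivot -31 → sign −
step 1: pivot -29/31 → sign −
step 2: pivot 2/29 → sign +
signature = (1, 2, 0)

Answer: (1, 2, 0)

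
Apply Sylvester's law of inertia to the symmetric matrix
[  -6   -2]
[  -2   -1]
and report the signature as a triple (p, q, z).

Answer: (0, 2, 0)

Derivation:
step 0: pivot -6 → sign −
step 1: pivot -1/3 → sign −
signature = (0, 2, 0)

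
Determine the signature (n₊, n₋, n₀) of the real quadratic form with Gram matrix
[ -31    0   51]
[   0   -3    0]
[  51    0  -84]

Answer: (0, 3, 0)

Derivation:
step 0: pivot -31 → sign −
step 1: pivot -3 → sign −
step 2: pivot -3/31 → sign −
signature = (0, 3, 0)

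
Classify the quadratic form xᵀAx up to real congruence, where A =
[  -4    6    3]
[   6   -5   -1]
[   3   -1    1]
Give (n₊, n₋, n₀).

step 0: pivot -4 → sign −
step 1: pivot 4 → sign +
step 2: pivot 3/16 → sign +
signature = (2, 1, 0)

Answer: (2, 1, 0)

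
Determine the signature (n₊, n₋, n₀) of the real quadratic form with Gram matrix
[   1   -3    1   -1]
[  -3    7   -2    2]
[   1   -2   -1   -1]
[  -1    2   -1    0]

step 0: pivot 1 → sign +
step 1: pivot -2 → sign −
step 2: pivot -3/2 → sign −
step 3: pivot -1/3 → sign −
signature = (1, 3, 0)

Answer: (1, 3, 0)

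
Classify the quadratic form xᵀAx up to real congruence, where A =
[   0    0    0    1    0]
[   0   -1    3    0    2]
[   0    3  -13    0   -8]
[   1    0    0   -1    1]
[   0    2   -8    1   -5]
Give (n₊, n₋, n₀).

Answer: (1, 3, 1)

Derivation:
step 0: pivot -1 → sign −
step 1: pivot -4 → sign −
step 2: pivot -1 → sign −
step 3: pivot 1 → sign +
step 4: row/col 4 already zero → sign 0
signature = (1, 3, 1)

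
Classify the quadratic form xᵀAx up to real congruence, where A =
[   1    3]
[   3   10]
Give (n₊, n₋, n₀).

Answer: (2, 0, 0)

Derivation:
step 0: pivot 1 → sign +
step 1: pivot 1 → sign +
signature = (2, 0, 0)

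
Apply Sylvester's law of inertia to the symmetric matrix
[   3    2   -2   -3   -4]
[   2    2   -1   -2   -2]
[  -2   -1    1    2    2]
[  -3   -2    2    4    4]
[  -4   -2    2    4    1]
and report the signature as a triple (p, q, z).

step 0: pivot 3 → sign +
step 1: pivot 2/3 → sign +
step 2: pivot -1/2 → sign −
step 3: pivot 1 → sign +
step 4: pivot -3 → sign −
signature = (3, 2, 0)

Answer: (3, 2, 0)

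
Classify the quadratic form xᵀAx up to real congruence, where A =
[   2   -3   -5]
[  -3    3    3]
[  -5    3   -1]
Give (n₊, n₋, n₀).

step 0: pivot 2 → sign +
step 1: pivot -3/2 → sign −
step 2: row/col 2 already zero → sign 0
signature = (1, 1, 1)

Answer: (1, 1, 1)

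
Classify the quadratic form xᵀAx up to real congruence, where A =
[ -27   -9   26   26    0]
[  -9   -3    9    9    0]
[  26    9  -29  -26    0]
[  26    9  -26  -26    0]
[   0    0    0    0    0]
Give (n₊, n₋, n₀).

Answer: (1, 3, 1)

Derivation:
step 0: pivot -27 → sign −
step 1: pivot -107/27 → sign −
step 2: pivot 3/107 → sign +
step 3: pivot -3 → sign −
step 4: row/col 4 already zero → sign 0
signature = (1, 3, 1)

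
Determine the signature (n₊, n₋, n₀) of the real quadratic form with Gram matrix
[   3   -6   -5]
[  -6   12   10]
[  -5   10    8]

Answer: (1, 1, 1)

Derivation:
step 0: pivot 3 → sign +
step 1: pivot -1/3 → sign −
step 2: row/col 2 already zero → sign 0
signature = (1, 1, 1)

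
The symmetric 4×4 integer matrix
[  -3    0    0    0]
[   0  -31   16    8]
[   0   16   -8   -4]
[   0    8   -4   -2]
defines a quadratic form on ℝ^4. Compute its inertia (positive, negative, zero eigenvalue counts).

step 0: pivot -3 → sign −
step 1: pivot -31 → sign −
step 2: pivot 8/31 → sign +
step 3: row/col 3 already zero → sign 0
signature = (1, 2, 1)

Answer: (1, 2, 1)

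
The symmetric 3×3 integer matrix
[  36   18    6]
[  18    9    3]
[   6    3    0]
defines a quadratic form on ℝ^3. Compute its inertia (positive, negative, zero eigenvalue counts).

step 0: pivot 36 → sign +
step 1: pivot -1 → sign −
step 2: row/col 2 already zero → sign 0
signature = (1, 1, 1)

Answer: (1, 1, 1)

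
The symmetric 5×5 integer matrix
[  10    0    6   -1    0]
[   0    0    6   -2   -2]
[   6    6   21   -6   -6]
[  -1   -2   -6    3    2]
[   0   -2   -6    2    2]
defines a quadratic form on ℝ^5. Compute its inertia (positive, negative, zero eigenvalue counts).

Answer: (3, 2, 0)

Derivation:
step 0: pivot 10 → sign +
step 1: pivot 87/5 → sign +
step 2: pivot -60/29 → sign −
step 3: pivot 37/30 → sign +
step 4: pivot -3/37 → sign −
signature = (3, 2, 0)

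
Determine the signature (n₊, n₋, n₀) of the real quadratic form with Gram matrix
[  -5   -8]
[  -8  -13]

Answer: (0, 2, 0)

Derivation:
step 0: pivot -5 → sign −
step 1: pivot -1/5 → sign −
signature = (0, 2, 0)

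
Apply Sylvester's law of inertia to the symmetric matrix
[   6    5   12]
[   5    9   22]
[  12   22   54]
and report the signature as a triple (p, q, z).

Answer: (3, 0, 0)

Derivation:
step 0: pivot 6 → sign +
step 1: pivot 29/6 → sign +
step 2: pivot 6/29 → sign +
signature = (3, 0, 0)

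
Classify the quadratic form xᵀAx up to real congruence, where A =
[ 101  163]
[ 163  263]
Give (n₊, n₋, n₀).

Answer: (1, 1, 0)

Derivation:
step 0: pivot 101 → sign +
step 1: pivot -6/101 → sign −
signature = (1, 1, 0)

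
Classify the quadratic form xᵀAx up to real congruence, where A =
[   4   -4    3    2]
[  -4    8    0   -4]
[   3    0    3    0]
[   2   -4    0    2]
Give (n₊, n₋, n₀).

step 0: pivot 4 → sign +
step 1: pivot 4 → sign +
step 2: pivot -3/2 → sign −
step 3: row/col 3 already zero → sign 0
signature = (2, 1, 1)

Answer: (2, 1, 1)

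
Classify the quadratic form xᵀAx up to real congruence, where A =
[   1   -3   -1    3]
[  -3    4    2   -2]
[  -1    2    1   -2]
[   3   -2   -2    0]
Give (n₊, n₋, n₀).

Answer: (2, 1, 1)

Derivation:
step 0: pivot 1 → sign +
step 1: pivot -5 → sign −
step 2: pivot 1/5 → sign +
step 3: row/col 3 already zero → sign 0
signature = (2, 1, 1)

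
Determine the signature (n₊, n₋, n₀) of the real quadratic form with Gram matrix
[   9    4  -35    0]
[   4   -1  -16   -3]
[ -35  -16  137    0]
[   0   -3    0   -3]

Answer: (2, 1, 1)

Derivation:
step 0: pivot 9 → sign +
step 1: pivot -25/9 → sign −
step 2: pivot 24/25 → sign +
step 3: row/col 3 already zero → sign 0
signature = (2, 1, 1)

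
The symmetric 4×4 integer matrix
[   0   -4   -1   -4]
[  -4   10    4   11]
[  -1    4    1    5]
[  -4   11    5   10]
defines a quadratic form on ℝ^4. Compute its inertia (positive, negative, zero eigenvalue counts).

Answer: (1, 3, 0)

Derivation:
step 0: pivot 10 → sign +
step 1: pivot -8/5 → sign −
step 2: pivot -3/8 → sign −
step 3: pivot -1/2 → sign −
signature = (1, 3, 0)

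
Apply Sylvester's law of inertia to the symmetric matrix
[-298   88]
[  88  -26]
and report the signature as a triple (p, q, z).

Answer: (0, 2, 0)

Derivation:
step 0: pivot -298 → sign −
step 1: pivot -2/149 → sign −
signature = (0, 2, 0)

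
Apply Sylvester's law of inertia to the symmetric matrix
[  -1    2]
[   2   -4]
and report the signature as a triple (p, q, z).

Answer: (0, 1, 1)

Derivation:
step 0: pivot -1 → sign −
step 1: row/col 1 already zero → sign 0
signature = (0, 1, 1)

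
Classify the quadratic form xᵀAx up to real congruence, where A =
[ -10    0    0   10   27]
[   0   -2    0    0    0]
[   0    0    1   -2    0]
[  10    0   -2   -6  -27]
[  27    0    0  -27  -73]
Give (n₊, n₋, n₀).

step 0: pivot -10 → sign −
step 1: pivot -2 → sign −
step 2: pivot 1 → sign +
step 3: pivot -1/10 → sign −
step 4: row/col 4 already zero → sign 0
signature = (1, 3, 1)

Answer: (1, 3, 1)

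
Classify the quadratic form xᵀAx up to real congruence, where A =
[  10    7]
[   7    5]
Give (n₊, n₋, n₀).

step 0: pivot 10 → sign +
step 1: pivot 1/10 → sign +
signature = (2, 0, 0)

Answer: (2, 0, 0)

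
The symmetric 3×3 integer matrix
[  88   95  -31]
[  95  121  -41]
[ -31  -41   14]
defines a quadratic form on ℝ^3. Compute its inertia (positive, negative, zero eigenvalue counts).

Answer: (3, 0, 0)

Derivation:
step 0: pivot 88 → sign +
step 1: pivot 1623/88 → sign +
step 2: pivot 1/541 → sign +
signature = (3, 0, 0)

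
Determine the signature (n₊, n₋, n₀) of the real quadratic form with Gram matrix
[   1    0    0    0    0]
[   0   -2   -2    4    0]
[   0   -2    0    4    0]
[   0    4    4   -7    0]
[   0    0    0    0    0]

Answer: (3, 1, 1)

Derivation:
step 0: pivot 1 → sign +
step 1: pivot -2 → sign −
step 2: pivot 2 → sign +
step 3: pivot 1 → sign +
step 4: row/col 4 already zero → sign 0
signature = (3, 1, 1)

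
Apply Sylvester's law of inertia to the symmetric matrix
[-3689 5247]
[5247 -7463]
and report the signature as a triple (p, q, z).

step 0: pivot -3689 → sign −
step 1: pivot 2/3689 → sign +
signature = (1, 1, 0)

Answer: (1, 1, 0)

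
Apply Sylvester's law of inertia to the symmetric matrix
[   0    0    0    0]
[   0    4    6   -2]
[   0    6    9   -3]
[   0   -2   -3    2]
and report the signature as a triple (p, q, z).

Answer: (2, 0, 2)

Derivation:
step 0: pivot 4 → sign +
step 1: pivot 1 → sign +
step 2: row/col 2 already zero → sign 0
step 3: row/col 3 already zero → sign 0
signature = (2, 0, 2)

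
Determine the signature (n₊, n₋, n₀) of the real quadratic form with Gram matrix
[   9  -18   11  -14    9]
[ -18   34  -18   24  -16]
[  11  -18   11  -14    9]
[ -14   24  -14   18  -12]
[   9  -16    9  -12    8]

step 0: pivot 9 → sign +
step 1: pivot -2 → sign −
step 2: pivot 50/9 → sign +
step 3: pivot -2/25 → sign −
step 4: pivot 1 → sign +
signature = (3, 2, 0)

Answer: (3, 2, 0)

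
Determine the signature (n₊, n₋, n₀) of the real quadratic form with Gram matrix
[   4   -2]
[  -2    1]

step 0: pivot 4 → sign +
step 1: row/col 1 already zero → sign 0
signature = (1, 0, 1)

Answer: (1, 0, 1)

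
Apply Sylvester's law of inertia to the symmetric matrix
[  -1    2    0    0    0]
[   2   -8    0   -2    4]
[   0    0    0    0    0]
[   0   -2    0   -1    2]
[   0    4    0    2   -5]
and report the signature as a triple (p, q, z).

step 0: pivot -1 → sign −
step 1: pivot -4 → sign −
step 2: pivot -1 → sign −
step 3: row/col 3 already zero → sign 0
step 4: row/col 4 already zero → sign 0
signature = (0, 3, 2)

Answer: (0, 3, 2)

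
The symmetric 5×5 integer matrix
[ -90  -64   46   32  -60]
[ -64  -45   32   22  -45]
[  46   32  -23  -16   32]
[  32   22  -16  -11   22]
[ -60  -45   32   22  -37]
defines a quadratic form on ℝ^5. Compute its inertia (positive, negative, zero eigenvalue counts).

Answer: (2, 2, 1)

Derivation:
step 0: pivot -90 → sign −
step 1: pivot 23/45 → sign +
step 2: pivot -11/23 → sign −
step 3: pivot 3/11 → sign +
step 4: row/col 4 already zero → sign 0
signature = (2, 2, 1)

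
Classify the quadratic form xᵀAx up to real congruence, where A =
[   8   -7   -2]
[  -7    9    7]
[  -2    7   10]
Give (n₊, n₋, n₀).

step 0: pivot 8 → sign +
step 1: pivot 23/8 → sign +
step 2: pivot -2/23 → sign −
signature = (2, 1, 0)

Answer: (2, 1, 0)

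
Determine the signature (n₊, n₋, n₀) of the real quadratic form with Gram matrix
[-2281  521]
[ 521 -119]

Answer: (1, 1, 0)

Derivation:
step 0: pivot -2281 → sign −
step 1: pivot 2/2281 → sign +
signature = (1, 1, 0)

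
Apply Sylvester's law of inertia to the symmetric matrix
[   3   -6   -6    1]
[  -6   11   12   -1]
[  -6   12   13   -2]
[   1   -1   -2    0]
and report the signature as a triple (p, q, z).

Answer: (3, 1, 0)

Derivation:
step 0: pivot 3 → sign +
step 1: pivot -1 → sign −
step 2: pivot 1 → sign +
step 3: pivot 2/3 → sign +
signature = (3, 1, 0)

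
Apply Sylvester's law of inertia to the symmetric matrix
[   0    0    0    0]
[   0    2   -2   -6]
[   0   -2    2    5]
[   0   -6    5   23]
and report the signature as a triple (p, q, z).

Answer: (2, 1, 1)

Derivation:
step 0: pivot 2 → sign +
step 1: pivot 5 → sign +
step 2: pivot -1/5 → sign −
step 3: row/col 3 already zero → sign 0
signature = (2, 1, 1)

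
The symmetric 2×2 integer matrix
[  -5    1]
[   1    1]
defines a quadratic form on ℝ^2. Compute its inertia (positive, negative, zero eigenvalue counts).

step 0: pivot -5 → sign −
step 1: pivot 6/5 → sign +
signature = (1, 1, 0)

Answer: (1, 1, 0)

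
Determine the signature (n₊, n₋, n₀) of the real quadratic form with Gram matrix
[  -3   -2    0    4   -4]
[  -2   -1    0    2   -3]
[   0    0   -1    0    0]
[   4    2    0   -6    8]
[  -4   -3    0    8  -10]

Answer: (1, 4, 0)

Derivation:
step 0: pivot -3 → sign −
step 1: pivot 1/3 → sign +
step 2: pivot -1 → sign −
step 3: pivot -2 → sign −
step 4: pivot -3 → sign −
signature = (1, 4, 0)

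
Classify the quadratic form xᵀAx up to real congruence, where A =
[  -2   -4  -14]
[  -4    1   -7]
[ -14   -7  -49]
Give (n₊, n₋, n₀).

step 0: pivot -2 → sign −
step 1: pivot 9 → sign +
step 2: row/col 2 already zero → sign 0
signature = (1, 1, 1)

Answer: (1, 1, 1)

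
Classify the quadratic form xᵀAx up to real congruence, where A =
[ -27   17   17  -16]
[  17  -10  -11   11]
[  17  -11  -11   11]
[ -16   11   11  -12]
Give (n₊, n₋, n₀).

step 0: pivot -27 → sign −
step 1: pivot 19/27 → sign +
step 2: pivot -8/19 → sign −
step 3: pivot 3/8 → sign +
signature = (2, 2, 0)

Answer: (2, 2, 0)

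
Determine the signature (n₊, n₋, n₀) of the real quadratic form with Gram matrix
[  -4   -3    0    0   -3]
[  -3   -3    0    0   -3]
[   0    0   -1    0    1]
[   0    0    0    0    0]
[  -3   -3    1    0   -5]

Answer: (0, 4, 1)

Derivation:
step 0: pivot -4 → sign −
step 1: pivot -3/4 → sign −
step 2: pivot -1 → sign −
step 3: pivot -1 → sign −
step 4: row/col 4 already zero → sign 0
signature = (0, 4, 1)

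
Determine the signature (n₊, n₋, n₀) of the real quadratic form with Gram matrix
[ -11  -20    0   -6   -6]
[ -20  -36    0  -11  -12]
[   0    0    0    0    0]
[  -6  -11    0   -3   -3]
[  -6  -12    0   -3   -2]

Answer: (2, 2, 1)

Derivation:
step 0: pivot -11 → sign −
step 1: pivot 4/11 → sign +
step 2: pivot 1/4 → sign +
step 3: pivot -2 → sign −
step 4: row/col 4 already zero → sign 0
signature = (2, 2, 1)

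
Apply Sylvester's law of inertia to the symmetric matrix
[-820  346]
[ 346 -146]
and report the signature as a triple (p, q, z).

step 0: pivot -820 → sign −
step 1: pivot -1/205 → sign −
signature = (0, 2, 0)

Answer: (0, 2, 0)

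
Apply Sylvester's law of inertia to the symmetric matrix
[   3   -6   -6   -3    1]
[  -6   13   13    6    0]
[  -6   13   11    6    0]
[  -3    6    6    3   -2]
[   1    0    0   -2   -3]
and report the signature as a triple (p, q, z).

step 0: pivot 3 → sign +
step 1: pivot 1 → sign +
step 2: pivot -2 → sign −
step 3: pivot -22/3 → sign −
step 4: pivot 3/22 → sign +
signature = (3, 2, 0)

Answer: (3, 2, 0)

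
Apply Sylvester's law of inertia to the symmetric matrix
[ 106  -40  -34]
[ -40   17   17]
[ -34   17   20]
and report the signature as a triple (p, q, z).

step 0: pivot 106 → sign +
step 1: pivot 101/53 → sign +
step 2: pivot -3/101 → sign −
signature = (2, 1, 0)

Answer: (2, 1, 0)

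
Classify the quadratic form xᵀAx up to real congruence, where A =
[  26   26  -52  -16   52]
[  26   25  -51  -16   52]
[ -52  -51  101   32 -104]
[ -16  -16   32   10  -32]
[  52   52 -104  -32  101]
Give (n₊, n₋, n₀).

Answer: (2, 3, 0)

Derivation:
step 0: pivot 26 → sign +
step 1: pivot -1 → sign −
step 2: pivot -2 → sign −
step 3: pivot 2/13 → sign +
step 4: pivot -3 → sign −
signature = (2, 3, 0)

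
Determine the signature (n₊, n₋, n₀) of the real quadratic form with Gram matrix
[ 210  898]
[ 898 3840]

step 0: pivot 210 → sign +
step 1: pivot -2/105 → sign −
signature = (1, 1, 0)

Answer: (1, 1, 0)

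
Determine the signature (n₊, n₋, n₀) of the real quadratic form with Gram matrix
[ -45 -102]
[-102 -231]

step 0: pivot -45 → sign −
step 1: pivot 1/5 → sign +
signature = (1, 1, 0)

Answer: (1, 1, 0)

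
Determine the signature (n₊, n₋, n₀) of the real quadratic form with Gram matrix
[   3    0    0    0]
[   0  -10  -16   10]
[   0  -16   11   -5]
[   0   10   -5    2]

Answer: (2, 2, 0)

Derivation:
step 0: pivot 3 → sign +
step 1: pivot -10 → sign −
step 2: pivot 183/5 → sign +
step 3: pivot -3/61 → sign −
signature = (2, 2, 0)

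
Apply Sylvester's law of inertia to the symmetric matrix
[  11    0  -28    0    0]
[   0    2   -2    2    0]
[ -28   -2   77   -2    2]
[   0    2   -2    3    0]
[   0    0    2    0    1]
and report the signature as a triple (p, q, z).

step 0: pivot 11 → sign +
step 1: pivot 2 → sign +
step 2: pivot 41/11 → sign +
step 3: pivot 1 → sign +
step 4: pivot -3/41 → sign −
signature = (4, 1, 0)

Answer: (4, 1, 0)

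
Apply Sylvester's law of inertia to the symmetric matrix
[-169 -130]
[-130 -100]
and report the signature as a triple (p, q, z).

step 0: pivot -169 → sign −
step 1: row/col 1 already zero → sign 0
signature = (0, 1, 1)

Answer: (0, 1, 1)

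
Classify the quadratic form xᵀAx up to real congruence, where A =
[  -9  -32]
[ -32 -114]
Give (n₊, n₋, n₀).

step 0: pivot -9 → sign −
step 1: pivot -2/9 → sign −
signature = (0, 2, 0)

Answer: (0, 2, 0)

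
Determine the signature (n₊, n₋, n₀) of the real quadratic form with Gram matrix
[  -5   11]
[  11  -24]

step 0: pivot -5 → sign −
step 1: pivot 1/5 → sign +
signature = (1, 1, 0)

Answer: (1, 1, 0)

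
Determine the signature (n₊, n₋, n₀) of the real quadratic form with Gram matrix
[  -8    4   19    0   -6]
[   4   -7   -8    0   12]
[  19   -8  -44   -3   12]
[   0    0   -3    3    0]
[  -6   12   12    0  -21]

step 0: pivot -8 → sign −
step 1: pivot -5 → sign −
step 2: pivot 63/40 → sign +
step 3: pivot -19/7 → sign −
step 4: pivot -3/19 → sign −
signature = (1, 4, 0)

Answer: (1, 4, 0)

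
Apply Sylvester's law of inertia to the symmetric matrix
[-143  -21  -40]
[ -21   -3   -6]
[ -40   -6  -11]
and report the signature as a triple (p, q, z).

step 0: pivot -143 → sign −
step 1: pivot 12/143 → sign +
step 2: row/col 2 already zero → sign 0
signature = (1, 1, 1)

Answer: (1, 1, 1)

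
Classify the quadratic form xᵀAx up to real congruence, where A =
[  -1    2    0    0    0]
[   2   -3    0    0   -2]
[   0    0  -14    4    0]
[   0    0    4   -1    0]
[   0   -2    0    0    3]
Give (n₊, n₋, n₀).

Answer: (2, 3, 0)

Derivation:
step 0: pivot -1 → sign −
step 1: pivot 1 → sign +
step 2: pivot -14 → sign −
step 3: pivot 1/7 → sign +
step 4: pivot -1 → sign −
signature = (2, 3, 0)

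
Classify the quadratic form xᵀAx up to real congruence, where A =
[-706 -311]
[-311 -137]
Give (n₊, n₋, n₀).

Answer: (0, 2, 0)

Derivation:
step 0: pivot -706 → sign −
step 1: pivot -1/706 → sign −
signature = (0, 2, 0)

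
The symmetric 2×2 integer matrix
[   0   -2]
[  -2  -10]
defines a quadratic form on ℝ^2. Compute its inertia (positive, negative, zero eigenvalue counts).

step 0: pivot -10 → sign −
step 1: pivot 2/5 → sign +
signature = (1, 1, 0)

Answer: (1, 1, 0)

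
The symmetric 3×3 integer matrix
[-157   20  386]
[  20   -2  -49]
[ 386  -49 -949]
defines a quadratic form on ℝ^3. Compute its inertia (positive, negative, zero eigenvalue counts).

Answer: (1, 2, 0)

Derivation:
step 0: pivot -157 → sign −
step 1: pivot 86/157 → sign +
step 2: pivot -3/86 → sign −
signature = (1, 2, 0)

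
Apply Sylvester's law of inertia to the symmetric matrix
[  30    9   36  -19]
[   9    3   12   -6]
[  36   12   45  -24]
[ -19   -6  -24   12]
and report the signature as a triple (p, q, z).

Answer: (2, 2, 0)

Derivation:
step 0: pivot 30 → sign +
step 1: pivot 3/10 → sign +
step 2: pivot -3 → sign −
step 3: pivot -1/3 → sign −
signature = (2, 2, 0)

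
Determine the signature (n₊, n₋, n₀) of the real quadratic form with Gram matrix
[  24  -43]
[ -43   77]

step 0: pivot 24 → sign +
step 1: pivot -1/24 → sign −
signature = (1, 1, 0)

Answer: (1, 1, 0)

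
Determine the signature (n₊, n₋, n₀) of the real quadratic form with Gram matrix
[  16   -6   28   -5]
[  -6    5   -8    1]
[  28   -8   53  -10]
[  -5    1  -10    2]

Answer: (4, 0, 0)

Derivation:
step 0: pivot 16 → sign +
step 1: pivot 11/4 → sign +
step 2: pivot 19/11 → sign +
step 3: pivot 3/76 → sign +
signature = (4, 0, 0)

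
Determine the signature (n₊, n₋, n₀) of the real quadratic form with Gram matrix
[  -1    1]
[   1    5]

step 0: pivot -1 → sign −
step 1: pivot 6 → sign +
signature = (1, 1, 0)

Answer: (1, 1, 0)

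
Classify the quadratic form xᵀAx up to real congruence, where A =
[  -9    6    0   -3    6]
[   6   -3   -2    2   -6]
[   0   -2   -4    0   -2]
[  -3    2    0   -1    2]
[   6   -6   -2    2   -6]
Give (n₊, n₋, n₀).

step 0: pivot -9 → sign −
step 1: pivot 1 → sign +
step 2: pivot -8 → sign −
step 3: pivot -3/2 → sign −
step 4: row/col 4 already zero → sign 0
signature = (1, 3, 1)

Answer: (1, 3, 1)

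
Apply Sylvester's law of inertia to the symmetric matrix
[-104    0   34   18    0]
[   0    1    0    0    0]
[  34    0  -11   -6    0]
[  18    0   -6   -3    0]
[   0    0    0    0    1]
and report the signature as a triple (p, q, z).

step 0: pivot -104 → sign −
step 1: pivot 1 → sign +
step 2: pivot 3/26 → sign +
step 3: pivot 1 → sign +
step 4: row/col 4 already zero → sign 0
signature = (3, 1, 1)

Answer: (3, 1, 1)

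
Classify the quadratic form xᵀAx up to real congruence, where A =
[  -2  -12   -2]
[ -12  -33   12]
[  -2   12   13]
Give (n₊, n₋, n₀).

Answer: (2, 1, 0)

Derivation:
step 0: pivot -2 → sign −
step 1: pivot 39 → sign +
step 2: pivot 3/13 → sign +
signature = (2, 1, 0)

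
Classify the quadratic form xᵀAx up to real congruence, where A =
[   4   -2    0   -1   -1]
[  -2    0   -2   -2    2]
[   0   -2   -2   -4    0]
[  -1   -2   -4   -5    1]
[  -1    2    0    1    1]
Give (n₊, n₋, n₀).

step 0: pivot 4 → sign +
step 1: pivot -1 → sign −
step 2: pivot 2 → sign +
step 3: pivot 1/2 → sign +
step 4: pivot -6 → sign −
signature = (3, 2, 0)

Answer: (3, 2, 0)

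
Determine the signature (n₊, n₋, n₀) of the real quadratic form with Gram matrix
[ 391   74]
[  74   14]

step 0: pivot 391 → sign +
step 1: pivot -2/391 → sign −
signature = (1, 1, 0)

Answer: (1, 1, 0)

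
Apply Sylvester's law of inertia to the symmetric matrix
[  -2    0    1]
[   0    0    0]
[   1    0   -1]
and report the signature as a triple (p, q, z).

step 0: pivot -2 → sign −
step 1: pivot -1/2 → sign −
step 2: row/col 2 already zero → sign 0
signature = (0, 2, 1)

Answer: (0, 2, 1)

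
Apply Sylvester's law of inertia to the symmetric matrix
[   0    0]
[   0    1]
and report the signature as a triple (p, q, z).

step 0: pivot 1 → sign +
step 1: row/col 1 already zero → sign 0
signature = (1, 0, 1)

Answer: (1, 0, 1)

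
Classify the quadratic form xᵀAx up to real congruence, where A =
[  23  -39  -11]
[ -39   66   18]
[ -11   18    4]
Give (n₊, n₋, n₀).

step 0: pivot 23 → sign +
step 1: pivot -3/23 → sign −
step 2: pivot 2 → sign +
signature = (2, 1, 0)

Answer: (2, 1, 0)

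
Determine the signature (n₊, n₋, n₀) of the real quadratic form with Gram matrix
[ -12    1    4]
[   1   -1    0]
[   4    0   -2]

Answer: (0, 3, 0)

Derivation:
step 0: pivot -12 → sign −
step 1: pivot -11/12 → sign −
step 2: pivot -6/11 → sign −
signature = (0, 3, 0)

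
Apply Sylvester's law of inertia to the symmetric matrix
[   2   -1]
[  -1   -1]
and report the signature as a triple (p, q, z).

Answer: (1, 1, 0)

Derivation:
step 0: pivot 2 → sign +
step 1: pivot -3/2 → sign −
signature = (1, 1, 0)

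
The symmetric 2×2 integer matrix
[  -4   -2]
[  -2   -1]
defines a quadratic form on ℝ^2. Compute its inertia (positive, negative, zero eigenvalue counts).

step 0: pivot -4 → sign −
step 1: row/col 1 already zero → sign 0
signature = (0, 1, 1)

Answer: (0, 1, 1)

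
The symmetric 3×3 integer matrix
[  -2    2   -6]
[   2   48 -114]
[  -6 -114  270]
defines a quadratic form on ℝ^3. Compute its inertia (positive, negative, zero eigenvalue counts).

Answer: (1, 1, 1)

Derivation:
step 0: pivot -2 → sign −
step 1: pivot 50 → sign +
step 2: row/col 2 already zero → sign 0
signature = (1, 1, 1)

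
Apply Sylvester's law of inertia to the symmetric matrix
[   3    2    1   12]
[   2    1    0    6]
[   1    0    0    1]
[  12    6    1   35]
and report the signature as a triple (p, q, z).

Answer: (2, 2, 0)

Derivation:
step 0: pivot 3 → sign +
step 1: pivot -1/3 → sign −
step 2: pivot 1 → sign +
step 3: pivot -2 → sign −
signature = (2, 2, 0)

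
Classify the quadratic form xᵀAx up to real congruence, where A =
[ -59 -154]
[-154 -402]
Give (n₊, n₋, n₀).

step 0: pivot -59 → sign −
step 1: pivot -2/59 → sign −
signature = (0, 2, 0)

Answer: (0, 2, 0)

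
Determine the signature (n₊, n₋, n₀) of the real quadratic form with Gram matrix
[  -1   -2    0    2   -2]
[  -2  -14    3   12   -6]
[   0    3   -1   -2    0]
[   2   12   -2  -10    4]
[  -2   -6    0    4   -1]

step 0: pivot -1 → sign −
step 1: pivot -10 → sign −
step 2: pivot -1/10 → sign −
step 3: pivot 2 → sign +
step 4: pivot -1 → sign −
signature = (1, 4, 0)

Answer: (1, 4, 0)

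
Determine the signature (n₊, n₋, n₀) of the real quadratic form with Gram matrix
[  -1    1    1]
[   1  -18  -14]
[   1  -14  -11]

Answer: (0, 3, 0)

Derivation:
step 0: pivot -1 → sign −
step 1: pivot -17 → sign −
step 2: pivot -1/17 → sign −
signature = (0, 3, 0)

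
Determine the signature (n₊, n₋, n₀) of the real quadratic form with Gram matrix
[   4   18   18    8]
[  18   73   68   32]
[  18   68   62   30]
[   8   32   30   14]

step 0: pivot 4 → sign +
step 1: pivot -8 → sign −
step 2: pivot 17/8 → sign +
step 3: pivot -2/17 → sign −
signature = (2, 2, 0)

Answer: (2, 2, 0)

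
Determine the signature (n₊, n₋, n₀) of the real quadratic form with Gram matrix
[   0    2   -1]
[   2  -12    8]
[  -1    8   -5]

step 0: pivot -12 → sign −
step 1: pivot 1/3 → sign +
step 2: row/col 2 already zero → sign 0
signature = (1, 1, 1)

Answer: (1, 1, 1)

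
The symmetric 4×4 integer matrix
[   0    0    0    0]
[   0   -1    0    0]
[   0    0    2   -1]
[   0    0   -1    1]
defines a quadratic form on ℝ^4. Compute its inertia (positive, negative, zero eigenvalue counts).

Answer: (2, 1, 1)

Derivation:
step 0: pivot -1 → sign −
step 1: pivot 2 → sign +
step 2: pivot 1/2 → sign +
step 3: row/col 3 already zero → sign 0
signature = (2, 1, 1)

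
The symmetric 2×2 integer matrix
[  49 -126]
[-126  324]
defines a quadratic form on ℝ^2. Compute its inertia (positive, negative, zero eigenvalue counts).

step 0: pivot 49 → sign +
step 1: row/col 1 already zero → sign 0
signature = (1, 0, 1)

Answer: (1, 0, 1)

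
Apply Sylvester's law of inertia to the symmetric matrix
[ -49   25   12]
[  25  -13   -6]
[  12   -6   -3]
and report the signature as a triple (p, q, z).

Answer: (0, 2, 1)

Derivation:
step 0: pivot -49 → sign −
step 1: pivot -12/49 → sign −
step 2: row/col 2 already zero → sign 0
signature = (0, 2, 1)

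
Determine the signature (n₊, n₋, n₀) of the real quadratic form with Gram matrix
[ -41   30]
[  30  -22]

step 0: pivot -41 → sign −
step 1: pivot -2/41 → sign −
signature = (0, 2, 0)

Answer: (0, 2, 0)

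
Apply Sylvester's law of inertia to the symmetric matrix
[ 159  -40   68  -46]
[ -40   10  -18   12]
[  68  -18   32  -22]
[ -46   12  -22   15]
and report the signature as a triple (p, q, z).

step 0: pivot 159 → sign +
step 1: pivot -10/159 → sign −
step 2: pivot 78/5 → sign +
step 3: pivot 1/13 → sign +
signature = (3, 1, 0)

Answer: (3, 1, 0)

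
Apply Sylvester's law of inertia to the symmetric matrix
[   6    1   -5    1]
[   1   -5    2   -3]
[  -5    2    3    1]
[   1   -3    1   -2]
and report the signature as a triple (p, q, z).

step 0: pivot 6 → sign +
step 1: pivot -31/6 → sign −
step 2: pivot 12/31 → sign +
step 3: pivot -1/4 → sign −
signature = (2, 2, 0)

Answer: (2, 2, 0)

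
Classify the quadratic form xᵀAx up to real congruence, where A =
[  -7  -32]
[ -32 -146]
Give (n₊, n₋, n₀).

Answer: (1, 1, 0)

Derivation:
step 0: pivot -7 → sign −
step 1: pivot 2/7 → sign +
signature = (1, 1, 0)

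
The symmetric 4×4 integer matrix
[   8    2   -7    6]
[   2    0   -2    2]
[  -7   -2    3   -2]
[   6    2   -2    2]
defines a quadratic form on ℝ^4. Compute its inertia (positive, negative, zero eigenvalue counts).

Answer: (2, 2, 0)

Derivation:
step 0: pivot 8 → sign +
step 1: pivot -1/2 → sign −
step 2: pivot -3 → sign −
step 3: pivot 1 → sign +
signature = (2, 2, 0)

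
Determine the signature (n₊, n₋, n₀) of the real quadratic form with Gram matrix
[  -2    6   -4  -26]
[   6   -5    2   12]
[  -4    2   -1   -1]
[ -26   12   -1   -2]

Answer: (2, 2, 0)

Derivation:
step 0: pivot -2 → sign −
step 1: pivot 13 → sign +
step 2: pivot -9/13 → sign −
step 3: pivot 1 → sign +
signature = (2, 2, 0)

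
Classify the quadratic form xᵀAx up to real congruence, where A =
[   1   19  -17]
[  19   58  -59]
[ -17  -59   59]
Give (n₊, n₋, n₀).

Answer: (2, 1, 0)

Derivation:
step 0: pivot 1 → sign +
step 1: pivot -303 → sign −
step 2: pivot 2/101 → sign +
signature = (2, 1, 0)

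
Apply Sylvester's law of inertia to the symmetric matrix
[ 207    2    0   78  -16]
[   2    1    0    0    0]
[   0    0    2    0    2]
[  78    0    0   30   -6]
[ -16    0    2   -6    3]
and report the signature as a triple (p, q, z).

Answer: (4, 1, 0)

Derivation:
step 0: pivot 207 → sign +
step 1: pivot 203/207 → sign +
step 2: pivot 2 → sign +
step 3: pivot 6/203 → sign +
step 4: pivot -1 → sign −
signature = (4, 1, 0)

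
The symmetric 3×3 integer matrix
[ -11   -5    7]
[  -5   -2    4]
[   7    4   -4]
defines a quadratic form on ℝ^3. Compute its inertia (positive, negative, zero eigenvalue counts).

step 0: pivot -11 → sign −
step 1: pivot 3/11 → sign +
step 2: pivot -2 → sign −
signature = (1, 2, 0)

Answer: (1, 2, 0)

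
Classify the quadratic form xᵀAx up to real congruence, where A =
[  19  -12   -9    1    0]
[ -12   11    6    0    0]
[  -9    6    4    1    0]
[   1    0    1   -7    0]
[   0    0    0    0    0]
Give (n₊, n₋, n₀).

step 0: pivot 19 → sign +
step 1: pivot 65/19 → sign +
step 2: pivot -19/65 → sign −
step 3: pivot -6/19 → sign −
step 4: row/col 4 already zero → sign 0
signature = (2, 2, 1)

Answer: (2, 2, 1)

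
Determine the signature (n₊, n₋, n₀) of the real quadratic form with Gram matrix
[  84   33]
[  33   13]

step 0: pivot 84 → sign +
step 1: pivot 1/28 → sign +
signature = (2, 0, 0)

Answer: (2, 0, 0)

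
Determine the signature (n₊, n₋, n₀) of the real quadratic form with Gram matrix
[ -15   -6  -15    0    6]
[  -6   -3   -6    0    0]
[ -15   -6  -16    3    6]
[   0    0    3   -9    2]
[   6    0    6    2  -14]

step 0: pivot -15 → sign −
step 1: pivot -3/5 → sign −
step 2: pivot -1 → sign −
step 3: pivot -2 → sign −
step 4: pivot 2 → sign +
signature = (1, 4, 0)

Answer: (1, 4, 0)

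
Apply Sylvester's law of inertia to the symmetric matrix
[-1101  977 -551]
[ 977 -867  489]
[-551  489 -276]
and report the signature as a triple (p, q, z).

step 0: pivot -1101 → sign −
step 1: pivot -38/1101 → sign −
step 2: pivot -3/19 → sign −
signature = (0, 3, 0)

Answer: (0, 3, 0)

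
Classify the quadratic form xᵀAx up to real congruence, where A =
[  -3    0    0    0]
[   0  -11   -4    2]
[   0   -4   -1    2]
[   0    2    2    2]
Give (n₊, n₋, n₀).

step 0: pivot -3 → sign −
step 1: pivot -11 → sign −
step 2: pivot 5/11 → sign +
step 3: pivot -6/5 → sign −
signature = (1, 3, 0)

Answer: (1, 3, 0)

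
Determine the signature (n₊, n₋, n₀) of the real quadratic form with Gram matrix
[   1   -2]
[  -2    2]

step 0: pivot 1 → sign +
step 1: pivot -2 → sign −
signature = (1, 1, 0)

Answer: (1, 1, 0)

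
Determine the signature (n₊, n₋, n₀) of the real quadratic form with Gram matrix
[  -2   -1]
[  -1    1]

Answer: (1, 1, 0)

Derivation:
step 0: pivot -2 → sign −
step 1: pivot 3/2 → sign +
signature = (1, 1, 0)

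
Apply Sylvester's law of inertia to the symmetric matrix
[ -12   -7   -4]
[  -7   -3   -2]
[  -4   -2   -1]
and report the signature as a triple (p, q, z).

step 0: pivot -12 → sign −
step 1: pivot 13/12 → sign +
step 2: pivot 3/13 → sign +
signature = (2, 1, 0)

Answer: (2, 1, 0)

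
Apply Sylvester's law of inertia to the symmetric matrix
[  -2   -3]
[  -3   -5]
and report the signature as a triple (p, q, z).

Answer: (0, 2, 0)

Derivation:
step 0: pivot -2 → sign −
step 1: pivot -1/2 → sign −
signature = (0, 2, 0)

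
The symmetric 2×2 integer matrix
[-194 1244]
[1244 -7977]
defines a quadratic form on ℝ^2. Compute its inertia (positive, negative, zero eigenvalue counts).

Answer: (0, 2, 0)

Derivation:
step 0: pivot -194 → sign −
step 1: pivot -1/97 → sign −
signature = (0, 2, 0)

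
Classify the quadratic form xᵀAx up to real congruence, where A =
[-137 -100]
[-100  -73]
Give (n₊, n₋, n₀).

Answer: (0, 2, 0)

Derivation:
step 0: pivot -137 → sign −
step 1: pivot -1/137 → sign −
signature = (0, 2, 0)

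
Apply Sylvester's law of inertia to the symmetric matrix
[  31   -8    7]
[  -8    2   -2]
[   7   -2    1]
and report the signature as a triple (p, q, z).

step 0: pivot 31 → sign +
step 1: pivot -2/31 → sign −
step 2: row/col 2 already zero → sign 0
signature = (1, 1, 1)

Answer: (1, 1, 1)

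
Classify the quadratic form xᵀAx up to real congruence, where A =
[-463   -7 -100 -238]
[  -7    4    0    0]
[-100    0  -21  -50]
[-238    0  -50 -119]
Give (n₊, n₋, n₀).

Answer: (3, 1, 0)

Derivation:
step 0: pivot -463 → sign −
step 1: pivot 1901/463 → sign +
step 2: pivot 79/1901 → sign +
step 3: pivot 3/79 → sign +
signature = (3, 1, 0)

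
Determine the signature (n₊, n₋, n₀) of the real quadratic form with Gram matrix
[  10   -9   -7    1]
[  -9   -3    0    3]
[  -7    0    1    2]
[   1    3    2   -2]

step 0: pivot 10 → sign +
step 1: pivot -111/10 → sign −
step 2: pivot -12/37 → sign −
step 3: row/col 3 already zero → sign 0
signature = (1, 2, 1)

Answer: (1, 2, 1)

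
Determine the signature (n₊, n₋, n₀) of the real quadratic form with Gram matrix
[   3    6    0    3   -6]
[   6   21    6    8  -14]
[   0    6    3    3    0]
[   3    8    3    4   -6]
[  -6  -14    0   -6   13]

step 0: pivot 3 → sign +
step 1: pivot 9 → sign +
step 2: pivot -1 → sign −
step 3: pivot 10/3 → sign +
step 4: pivot 1/5 → sign +
signature = (4, 1, 0)

Answer: (4, 1, 0)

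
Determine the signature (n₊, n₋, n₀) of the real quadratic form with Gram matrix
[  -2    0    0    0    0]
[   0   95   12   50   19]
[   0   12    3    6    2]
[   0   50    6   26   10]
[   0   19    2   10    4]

step 0: pivot -2 → sign −
step 1: pivot 95 → sign +
step 2: pivot 141/95 → sign +
step 3: pivot -18/47 → sign −
step 4: pivot 1/9 → sign +
signature = (3, 2, 0)

Answer: (3, 2, 0)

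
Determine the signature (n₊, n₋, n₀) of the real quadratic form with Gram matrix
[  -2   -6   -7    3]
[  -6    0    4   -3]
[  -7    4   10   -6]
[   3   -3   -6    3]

step 0: pivot -2 → sign −
step 1: pivot 18 → sign +
step 2: pivot -2/9 → sign −
step 3: pivot -3/8 → sign −
signature = (1, 3, 0)

Answer: (1, 3, 0)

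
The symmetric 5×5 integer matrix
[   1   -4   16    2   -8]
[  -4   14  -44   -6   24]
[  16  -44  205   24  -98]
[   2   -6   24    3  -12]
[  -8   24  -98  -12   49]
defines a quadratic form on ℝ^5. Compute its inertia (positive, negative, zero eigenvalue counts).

step 0: pivot 1 → sign +
step 1: pivot -2 → sign −
step 2: pivot 149 → sign +
step 3: pivot 5/149 → sign +
step 4: pivot 1/5 → sign +
signature = (4, 1, 0)

Answer: (4, 1, 0)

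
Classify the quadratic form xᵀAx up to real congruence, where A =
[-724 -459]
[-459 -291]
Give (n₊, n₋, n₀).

Answer: (0, 2, 0)

Derivation:
step 0: pivot -724 → sign −
step 1: pivot -3/724 → sign −
signature = (0, 2, 0)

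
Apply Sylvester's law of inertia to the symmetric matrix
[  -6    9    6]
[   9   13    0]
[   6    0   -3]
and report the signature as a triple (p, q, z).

step 0: pivot -6 → sign −
step 1: pivot 53/2 → sign +
step 2: pivot -3/53 → sign −
signature = (1, 2, 0)

Answer: (1, 2, 0)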